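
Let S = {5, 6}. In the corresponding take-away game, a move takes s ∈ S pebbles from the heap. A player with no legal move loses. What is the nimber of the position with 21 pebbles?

G(0) = 0
G(1) = mex{} = 0
G(2) = mex{} = 0
G(3) = mex{} = 0
G(4) = mex{} = 0
G(5) = mex{0} = 1
G(6) = mex{0,0} = 1
G(7) = mex{0,0} = 1
G(8) = mex{0,0} = 1
G(9) = mex{0,0} = 1
G(10) = mex{1,0} = 2
G(11) = mex{1,1} = 0
G(12) = mex{1,1} = 0
G(13) = mex{1,1} = 0
G(14) = mex{1,1} = 0
G(15) = mex{2,1} = 0
G(16) = mex{0,2} = 1
G(17) = mex{0,0} = 1
G(18) = mex{0,0} = 1
G(19) = mex{0,0} = 1
G(20) = mex{0,0} = 1
G(21) = mex{1,0} = 2

2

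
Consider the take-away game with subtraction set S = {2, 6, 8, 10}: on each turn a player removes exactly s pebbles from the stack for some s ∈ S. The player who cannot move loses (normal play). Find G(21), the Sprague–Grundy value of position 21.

0

G(0) = 0
G(1) = mex{} = 0
G(2) = mex{0} = 1
G(3) = mex{0} = 1
G(4) = mex{1} = 0
G(5) = mex{1} = 0
G(6) = mex{0,0} = 1
G(7) = mex{0,0} = 1
G(8) = mex{1,1,0} = 2
G(9) = mex{1,1,0} = 2
G(10) = mex{2,0,1,0} = 3
G(11) = mex{2,0,1,0} = 3
G(12) = mex{3,1,0,1} = 2
G(13) = mex{3,1,0,1} = 2
G(14) = mex{2,2,1,0} = 3
G(15) = mex{2,2,1,0} = 3
G(16) = mex{3,3,2,1} = 0
G(17) = mex{3,3,2,1} = 0
G(18) = mex{0,2,3,2} = 1
G(19) = mex{0,2,3,2} = 1
G(20) = mex{1,3,2,3} = 0
G(21) = mex{1,3,2,3} = 0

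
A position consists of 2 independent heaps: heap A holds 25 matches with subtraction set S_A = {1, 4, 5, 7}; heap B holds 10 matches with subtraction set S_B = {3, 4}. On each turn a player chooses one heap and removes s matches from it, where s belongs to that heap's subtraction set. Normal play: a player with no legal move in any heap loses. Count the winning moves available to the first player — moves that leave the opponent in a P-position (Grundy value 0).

0

Heap A, S = {1, 4, 5, 7}:
n :  0  1  2  3  4  5  6  7  8  9 10 11 12 13 14 15 16 17 18 19 20 21 22 23 24 25
G :  0  1  0  1  2  3  2  3  0  1  0  1  2  3  2  3  0  1  0  1  2  3  2  3  0  1
G_A(25) = 1.
Heap B, S = {3, 4}:
n :  0  1  2  3  4  5  6  7  8  9 10
G :  0  0  0  1  1  1  2  0  0  0  1
G_B(10) = 1.
Combined Grundy value = 1 ⊕ 1 = 0.
A winning move leaves total XOR = 0, i.e. changes one component's Grundy value g to g ⊕ X where X is the current total.
Heap A: target g' = 1⊕0 = 1, but every legal move changes the Grundy value (mex property), so 0 moves.
Heap B: target g' = 1⊕0 = 1, but every legal move changes the Grundy value (mex property), so 0 moves.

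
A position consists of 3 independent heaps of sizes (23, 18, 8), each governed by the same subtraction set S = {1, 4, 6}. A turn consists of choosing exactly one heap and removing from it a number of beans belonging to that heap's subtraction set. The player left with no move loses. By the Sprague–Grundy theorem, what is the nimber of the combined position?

All heaps use S = {1, 4, 6}:
G(0) = 0
G(1) = mex{0} = 1
G(2) = mex{1} = 0
G(3) = mex{0} = 1
G(4) = mex{1,0} = 2
G(5) = mex{2,1} = 0
G(6) = mex{0,0,0} = 1
G(7) = mex{1,1,1} = 0
G(8) = mex{0,2,0} = 1
G(9) = mex{1,0,1} = 2
G(10) = mex{2,1,2} = 0
G(11) = mex{0,0,0} = 1
G(12) = mex{1,1,1} = 0
G(13) = mex{0,2,0} = 1
G(14) = mex{1,0,1} = 2
G(15) = mex{2,1,2} = 0
G(16) = mex{0,0,0} = 1
G(17) = mex{1,1,1} = 0
G(18) = mex{0,2,0} = 1
G(19) = mex{1,0,1} = 2
G(20) = mex{2,1,2} = 0
G(21) = mex{0,0,0} = 1
G(22) = mex{1,1,1} = 0
G(23) = mex{0,2,0} = 1
Heap A: G(23) = 1.
Heap B: G(18) = 1.
Heap C: G(8) = 1.
Combined Grundy value = 1 ⊕ 1 ⊕ 1 = 1.

1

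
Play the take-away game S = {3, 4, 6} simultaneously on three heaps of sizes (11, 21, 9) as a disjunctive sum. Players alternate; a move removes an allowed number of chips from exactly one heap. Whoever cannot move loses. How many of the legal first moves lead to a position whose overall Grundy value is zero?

All heaps use S = {3, 4, 6}:
n :  0  1  2  3  4  5  6  7  8  9 10 11 12 13 14 15 16 17 18 19 20 21
G :  0  0  0  1  1  1  2  2  2  0  0  0  1  1  1  2  2  2  0  0  0  1
Heap A: G(11) = 0.
Heap B: G(21) = 1.
Heap C: G(9) = 0.
Combined Grundy value = 0 ⊕ 1 ⊕ 0 = 1.
A winning move leaves total XOR = 0, i.e. changes one component's Grundy value g to g ⊕ X where X is the current total.
Heap A: need g' = 0⊕1 = 1. Options: 11−3→G=2, 11−4→G=2, 11−6→G=1. Hits: 1.
Heap B: need g' = 1⊕1 = 0. Options: 21−3→G=0, 21−4→G=2, 21−6→G=2. Hits: 1.
Heap C: need g' = 0⊕1 = 1. Options: 9−3→G=2, 9−4→G=1, 9−6→G=1. Hits: 2.

4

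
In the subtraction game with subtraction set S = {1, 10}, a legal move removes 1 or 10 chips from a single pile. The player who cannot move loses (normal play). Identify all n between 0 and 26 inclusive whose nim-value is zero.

0, 2, 4, 6, 8, 11, 13, 15, 17, 19, 22, 24, 26

G(0) = 0
G(1) = mex{0} = 1
G(2) = mex{1} = 0
G(3) = mex{0} = 1
G(4) = mex{1} = 0
G(5) = mex{0} = 1
G(6) = mex{1} = 0
G(7) = mex{0} = 1
G(8) = mex{1} = 0
G(9) = mex{0} = 1
G(10) = mex{1,0} = 2
G(11) = mex{2,1} = 0
G(12) = mex{0,0} = 1
G(13) = mex{1,1} = 0
G(14) = mex{0,0} = 1
G(15) = mex{1,1} = 0
G(16) = mex{0,0} = 1
G(17) = mex{1,1} = 0
G(18) = mex{0,0} = 1
G(19) = mex{1,1} = 0
G(20) = mex{0,2} = 1
G(21) = mex{1,0} = 2
G(22) = mex{2,1} = 0
G(23) = mex{0,0} = 1
G(24) = mex{1,1} = 0
G(25) = mex{0,0} = 1
G(26) = mex{1,1} = 0
P-positions are exactly the n with G(n) = 0.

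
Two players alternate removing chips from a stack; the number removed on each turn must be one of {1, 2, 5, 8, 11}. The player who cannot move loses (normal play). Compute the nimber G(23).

2

n :  0  1  2  3  4  5  6  7  8  9 10 11 12 13 14 15 16 17 18 19 20 21 22 23
G :  0  1  2  0  1  2  0  1  2  0  1  2  0  1  2  0  1  2  0  1  2  0  1  2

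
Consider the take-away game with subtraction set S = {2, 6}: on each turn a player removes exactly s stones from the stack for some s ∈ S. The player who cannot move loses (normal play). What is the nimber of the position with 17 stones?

0

n :  0  1  2  3  4  5  6  7  8  9 10 11 12 13 14 15 16 17
G :  0  0  1  1  0  0  1  1  0  0  1  1  0  0  1  1  0  0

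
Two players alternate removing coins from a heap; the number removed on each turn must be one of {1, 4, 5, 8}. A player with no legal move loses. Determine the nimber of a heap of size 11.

0

G(0) = 0
G(1) = mex{0} = 1
G(2) = mex{1} = 0
G(3) = mex{0} = 1
G(4) = mex{1,0} = 2
G(5) = mex{2,1,0} = 3
G(6) = mex{3,0,1} = 2
G(7) = mex{2,1,0} = 3
G(8) = mex{3,2,1,0} = 4
G(9) = mex{4,3,2,1} = 0
G(10) = mex{0,2,3,0} = 1
G(11) = mex{1,3,2,1} = 0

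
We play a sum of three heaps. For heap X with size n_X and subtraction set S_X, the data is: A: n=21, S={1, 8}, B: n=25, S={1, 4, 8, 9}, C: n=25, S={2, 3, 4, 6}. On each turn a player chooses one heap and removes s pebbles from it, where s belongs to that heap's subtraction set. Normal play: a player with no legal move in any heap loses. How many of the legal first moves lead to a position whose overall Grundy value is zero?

Heap A, S = {1, 8}:
G(0) = 0
G(1) = mex{0} = 1
G(2) = mex{1} = 0
G(3) = mex{0} = 1
G(4) = mex{1} = 0
G(5) = mex{0} = 1
G(6) = mex{1} = 0
G(7) = mex{0} = 1
G(8) = mex{1,0} = 2
G(9) = mex{2,1} = 0
G(10) = mex{0,0} = 1
G(11) = mex{1,1} = 0
G(12) = mex{0,0} = 1
G(13) = mex{1,1} = 0
G(14) = mex{0,0} = 1
G(15) = mex{1,1} = 0
G(16) = mex{0,2} = 1
G(17) = mex{1,0} = 2
G(18) = mex{2,1} = 0
G(19) = mex{0,0} = 1
G(20) = mex{1,1} = 0
G(21) = mex{0,0} = 1
G_A(21) = 1.
Heap B, S = {1, 4, 8, 9}:
n :  0  1  2  3  4  5  6  7  8  9 10 11 12 13 14 15 16 17 18 19 20 21 22 23 24 25
G :  0  1  0  1  2  0  1  0  1  2  3  2  0  1  2  3  2  0  1  0  1  2  0  1  0  1
G_B(25) = 1.
Heap C, S = {2, 3, 4, 6}:
n :  0  1  2  3  4  5  6  7  8  9 10 11 12 13 14 15 16 17 18 19 20 21 22 23 24 25
G :  0  0  1  1  2  2  3  3  0  0  1  1  2  2  3  3  0  0  1  1  2  2  3  3  0  0
G_C(25) = 0.
Combined Grundy value = 1 ⊕ 1 ⊕ 0 = 0.
A winning move leaves total XOR = 0, i.e. changes one component's Grundy value g to g ⊕ X where X is the current total.
Heap A: target g' = 1⊕0 = 1, but every legal move changes the Grundy value (mex property), so 0 moves.
Heap B: target g' = 1⊕0 = 1, but every legal move changes the Grundy value (mex property), so 0 moves.
Heap C: target g' = 0⊕0 = 0, but every legal move changes the Grundy value (mex property), so 0 moves.

0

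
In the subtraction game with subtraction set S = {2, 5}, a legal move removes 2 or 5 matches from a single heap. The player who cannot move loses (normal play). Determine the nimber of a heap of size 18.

0

G(0) = 0
G(1) = mex{} = 0
G(2) = mex{0} = 1
G(3) = mex{0} = 1
G(4) = mex{1} = 0
G(5) = mex{1,0} = 2
G(6) = mex{0,0} = 1
G(7) = mex{2,1} = 0
G(8) = mex{1,1} = 0
G(9) = mex{0,0} = 1
G(10) = mex{0,2} = 1
G(11) = mex{1,1} = 0
G(12) = mex{1,0} = 2
G(13) = mex{0,0} = 1
G(14) = mex{2,1} = 0
G(15) = mex{1,1} = 0
G(16) = mex{0,0} = 1
G(17) = mex{0,2} = 1
G(18) = mex{1,1} = 0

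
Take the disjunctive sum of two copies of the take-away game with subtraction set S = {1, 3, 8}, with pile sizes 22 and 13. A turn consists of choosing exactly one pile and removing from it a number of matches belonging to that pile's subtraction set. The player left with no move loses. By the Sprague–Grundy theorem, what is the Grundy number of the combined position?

All piles use S = {1, 3, 8}:
n :  0  1  2  3  4  5  6  7  8  9 10 11 12 13 14 15 16 17 18 19 20 21 22
G :  0  1  0  1  0  1  0  1  2  3  2  0  1  0  1  0  1  0  1  2  3  2  0
Pile A: G(22) = 0.
Pile B: G(13) = 0.
Combined Grundy value = 0 ⊕ 0 = 0.

0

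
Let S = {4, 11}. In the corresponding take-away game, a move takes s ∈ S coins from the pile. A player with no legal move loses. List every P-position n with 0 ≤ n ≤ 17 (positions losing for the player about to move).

0, 1, 2, 3, 8, 9, 10, 15, 16, 17

G(0) = 0
G(1) = mex{} = 0
G(2) = mex{} = 0
G(3) = mex{} = 0
G(4) = mex{0} = 1
G(5) = mex{0} = 1
G(6) = mex{0} = 1
G(7) = mex{0} = 1
G(8) = mex{1} = 0
G(9) = mex{1} = 0
G(10) = mex{1} = 0
G(11) = mex{1,0} = 2
G(12) = mex{0,0} = 1
G(13) = mex{0,0} = 1
G(14) = mex{0,0} = 1
G(15) = mex{2,1} = 0
G(16) = mex{1,1} = 0
G(17) = mex{1,1} = 0
P-positions are exactly the n with G(n) = 0.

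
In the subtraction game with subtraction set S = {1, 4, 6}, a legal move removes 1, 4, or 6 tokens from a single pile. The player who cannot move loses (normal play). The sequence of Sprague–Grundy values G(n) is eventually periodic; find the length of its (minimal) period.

5

G(0) = 0
G(1) = mex{0} = 1
G(2) = mex{1} = 0
G(3) = mex{0} = 1
G(4) = mex{1,0} = 2
G(5) = mex{2,1} = 0
G(6) = mex{0,0,0} = 1
G(7) = mex{1,1,1} = 0
G(8) = mex{0,2,0} = 1
G(9) = mex{1,0,1} = 2
G(10) = mex{2,1,2} = 0
G(11) = mex{0,0,0} = 1
G(12) = mex{1,1,1} = 0
G(13) = mex{0,2,0} = 1
G(14) = mex{1,0,1} = 2
G(n+5) = G(n) holds for n = 0,…,5 (a full window of length max(S) = 6), so the sequence is purely periodic with period 5.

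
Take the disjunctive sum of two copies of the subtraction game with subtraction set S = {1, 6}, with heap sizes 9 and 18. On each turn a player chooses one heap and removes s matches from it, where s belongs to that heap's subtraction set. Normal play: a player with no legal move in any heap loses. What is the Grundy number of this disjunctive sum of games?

0

All heaps use S = {1, 6}:
G(0) = 0
G(1) = mex{0} = 1
G(2) = mex{1} = 0
G(3) = mex{0} = 1
G(4) = mex{1} = 0
G(5) = mex{0} = 1
G(6) = mex{1,0} = 2
G(7) = mex{2,1} = 0
G(8) = mex{0,0} = 1
G(9) = mex{1,1} = 0
G(10) = mex{0,0} = 1
G(11) = mex{1,1} = 0
G(12) = mex{0,2} = 1
G(13) = mex{1,0} = 2
G(14) = mex{2,1} = 0
G(15) = mex{0,0} = 1
G(16) = mex{1,1} = 0
G(17) = mex{0,0} = 1
G(18) = mex{1,1} = 0
Heap A: G(9) = 0.
Heap B: G(18) = 0.
Combined Grundy value = 0 ⊕ 0 = 0.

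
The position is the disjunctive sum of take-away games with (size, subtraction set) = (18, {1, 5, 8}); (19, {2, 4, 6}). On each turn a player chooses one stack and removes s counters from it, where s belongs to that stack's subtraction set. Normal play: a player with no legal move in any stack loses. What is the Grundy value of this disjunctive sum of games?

Stack A, S = {1, 5, 8}:
n :  0  1  2  3  4  5  6  7  8  9 10 11 12 13 14 15 16 17 18
G :  0  1  0  1  0  1  0  1  2  3  2  3  2  0  1  0  1  0  1
G_A(18) = 1.
Stack B, S = {2, 4, 6}:
G(0) = 0
G(1) = mex{} = 0
G(2) = mex{0} = 1
G(3) = mex{0} = 1
G(4) = mex{1,0} = 2
G(5) = mex{1,0} = 2
G(6) = mex{2,1,0} = 3
G(7) = mex{2,1,0} = 3
G(8) = mex{3,2,1} = 0
G(9) = mex{3,2,1} = 0
G(10) = mex{0,3,2} = 1
G(11) = mex{0,3,2} = 1
G(12) = mex{1,0,3} = 2
G(13) = mex{1,0,3} = 2
G(14) = mex{2,1,0} = 3
G(15) = mex{2,1,0} = 3
G(16) = mex{3,2,1} = 0
G(17) = mex{3,2,1} = 0
G(18) = mex{0,3,2} = 1
G(19) = mex{0,3,2} = 1
G_B(19) = 1.
Combined Grundy value = 1 ⊕ 1 = 0.

0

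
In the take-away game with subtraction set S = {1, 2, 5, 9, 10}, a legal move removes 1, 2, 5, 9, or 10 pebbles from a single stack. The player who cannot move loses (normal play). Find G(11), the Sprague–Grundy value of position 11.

n :  0  1  2  3  4  5  6  7  8  9 10 11
G :  0  1  2  0  1  2  0  1  2  3  4  5

5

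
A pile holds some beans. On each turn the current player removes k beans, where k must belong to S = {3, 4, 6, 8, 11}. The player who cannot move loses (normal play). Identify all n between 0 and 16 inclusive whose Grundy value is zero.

0, 1, 2, 14, 15, 16

G(0) = 0
G(1) = mex{} = 0
G(2) = mex{} = 0
G(3) = mex{0} = 1
G(4) = mex{0,0} = 1
G(5) = mex{0,0} = 1
G(6) = mex{1,0,0} = 2
G(7) = mex{1,1,0} = 2
G(8) = mex{1,1,0,0} = 2
G(9) = mex{2,1,1,0} = 3
G(10) = mex{2,2,1,0} = 3
G(11) = mex{2,2,1,1,0} = 3
G(12) = mex{3,2,2,1,0} = 4
G(13) = mex{3,3,2,1,0} = 4
G(14) = mex{3,3,2,2,1} = 0
G(15) = mex{4,3,3,2,1} = 0
G(16) = mex{4,4,3,2,1} = 0
P-positions are exactly the n with G(n) = 0.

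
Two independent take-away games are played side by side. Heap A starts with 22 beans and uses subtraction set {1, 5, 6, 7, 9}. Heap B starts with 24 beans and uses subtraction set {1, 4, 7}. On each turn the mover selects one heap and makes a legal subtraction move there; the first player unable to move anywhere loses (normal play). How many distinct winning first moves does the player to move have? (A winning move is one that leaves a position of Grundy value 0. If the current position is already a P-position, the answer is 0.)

3

Heap A, S = {1, 5, 6, 7, 9}:
G(0) = 0
G(1) = mex{0} = 1
G(2) = mex{1} = 0
G(3) = mex{0} = 1
G(4) = mex{1} = 0
G(5) = mex{0,0} = 1
G(6) = mex{1,1,0} = 2
G(7) = mex{2,0,1,0} = 3
G(8) = mex{3,1,0,1} = 2
G(9) = mex{2,0,1,0,0} = 3
G(10) = mex{3,1,0,1,1} = 2
G(11) = mex{2,2,1,0,0} = 3
G(12) = mex{3,3,2,1,1} = 0
G(13) = mex{0,2,3,2,0} = 1
G(14) = mex{1,3,2,3,1} = 0
G(15) = mex{0,2,3,2,2} = 1
G(16) = mex{1,3,2,3,3} = 0
G(17) = mex{0,0,3,2,2} = 1
G(18) = mex{1,1,0,3,3} = 2
G(19) = mex{2,0,1,0,2} = 3
G(20) = mex{3,1,0,1,3} = 2
G(21) = mex{2,0,1,0,0} = 3
G(22) = mex{3,1,0,1,1} = 2
G_A(22) = 2.
Heap B, S = {1, 4, 7}:
n :  0  1  2  3  4  5  6  7  8  9 10 11 12 13 14 15 16 17 18 19 20 21 22 23 24
G :  0  1  0  1  2  0  1  2  0  1  0  1  2  0  1  2  0  1  0  1  2  0  1  2  0
G_B(24) = 0.
Combined Grundy value = 2 ⊕ 0 = 2.
A winning move leaves total XOR = 0, i.e. changes one component's Grundy value g to g ⊕ X where X is the current total.
Heap A: need g' = 2⊕2 = 0. Options: 22−1→G=3, 22−5→G=1, 22−6→G=0, 22−7→G=1, 22−9→G=1. Hits: 1.
Heap B: need g' = 0⊕2 = 2. Options: 24−1→G=2, 24−4→G=2, 24−7→G=1. Hits: 2.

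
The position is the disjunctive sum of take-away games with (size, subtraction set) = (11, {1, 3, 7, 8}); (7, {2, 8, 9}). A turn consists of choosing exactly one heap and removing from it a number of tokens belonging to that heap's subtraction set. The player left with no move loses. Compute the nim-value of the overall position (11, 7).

2

Heap A, S = {1, 3, 7, 8}:
n :  0  1  2  3  4  5  6  7  8  9 10 11
G :  0  1  0  1  0  1  0  1  2  3  2  3
G_A(11) = 3.
Heap B, S = {2, 8, 9}:
n : 0 1 2 3 4 5 6 7
G : 0 0 1 1 0 0 1 1
G_B(7) = 1.
Combined Grundy value = 3 ⊕ 1 = 2.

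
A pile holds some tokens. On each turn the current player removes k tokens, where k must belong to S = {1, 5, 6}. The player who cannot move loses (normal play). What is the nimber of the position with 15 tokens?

0

G(0) = 0
G(1) = mex{0} = 1
G(2) = mex{1} = 0
G(3) = mex{0} = 1
G(4) = mex{1} = 0
G(5) = mex{0,0} = 1
G(6) = mex{1,1,0} = 2
G(7) = mex{2,0,1} = 3
G(8) = mex{3,1,0} = 2
G(9) = mex{2,0,1} = 3
G(10) = mex{3,1,0} = 2
G(11) = mex{2,2,1} = 0
G(12) = mex{0,3,2} = 1
G(13) = mex{1,2,3} = 0
G(14) = mex{0,3,2} = 1
G(15) = mex{1,2,3} = 0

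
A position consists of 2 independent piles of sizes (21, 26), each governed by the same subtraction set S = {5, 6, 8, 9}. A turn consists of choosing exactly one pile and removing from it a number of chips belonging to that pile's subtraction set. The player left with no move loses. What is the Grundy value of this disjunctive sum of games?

All piles use S = {5, 6, 8, 9}:
n :  0  1  2  3  4  5  6  7  8  9 10 11 12 13 14 15 16 17 18 19 20 21 22 23 24 25 26
G :  0  0  0  0  0  1  1  1  1  1  2  2  2  2  0  0  0  0  0  1  1  1  1  1  2  2  2
Pile A: G(21) = 1.
Pile B: G(26) = 2.
Combined Grundy value = 1 ⊕ 2 = 3.

3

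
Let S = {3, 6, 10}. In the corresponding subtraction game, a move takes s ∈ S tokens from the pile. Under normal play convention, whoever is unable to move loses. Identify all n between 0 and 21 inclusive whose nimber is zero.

0, 1, 2, 9, 13, 14, 18

G(0) = 0
G(1) = mex{} = 0
G(2) = mex{} = 0
G(3) = mex{0} = 1
G(4) = mex{0} = 1
G(5) = mex{0} = 1
G(6) = mex{1,0} = 2
G(7) = mex{1,0} = 2
G(8) = mex{1,0} = 2
G(9) = mex{2,1} = 0
G(10) = mex{2,1,0} = 3
G(11) = mex{2,1,0} = 3
G(12) = mex{0,2,0} = 1
G(13) = mex{3,2,1} = 0
G(14) = mex{3,2,1} = 0
G(15) = mex{1,0,1} = 2
G(16) = mex{0,3,2} = 1
G(17) = mex{0,3,2} = 1
G(18) = mex{2,1,2} = 0
G(19) = mex{1,0,0} = 2
G(20) = mex{1,0,3} = 2
G(21) = mex{0,2,3} = 1
P-positions are exactly the n with G(n) = 0.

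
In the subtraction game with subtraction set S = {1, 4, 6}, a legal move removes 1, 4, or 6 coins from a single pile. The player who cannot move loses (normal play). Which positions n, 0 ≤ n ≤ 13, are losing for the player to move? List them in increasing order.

0, 2, 5, 7, 10, 12

n :  0  1  2  3  4  5  6  7  8  9 10 11 12 13
G :  0  1  0  1  2  0  1  0  1  2  0  1  0  1
P-positions are exactly the n with G(n) = 0.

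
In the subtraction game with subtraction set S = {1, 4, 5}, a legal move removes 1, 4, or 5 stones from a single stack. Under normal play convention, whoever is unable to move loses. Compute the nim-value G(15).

3

n :  0  1  2  3  4  5  6  7  8  9 10 11 12 13 14 15
G :  0  1  0  1  2  3  2  3  0  1  0  1  2  3  2  3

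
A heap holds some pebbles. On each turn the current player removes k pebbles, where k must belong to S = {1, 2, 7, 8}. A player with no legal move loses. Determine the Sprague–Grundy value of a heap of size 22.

n :  0  1  2  3  4  5  6  7  8  9 10 11 12 13 14 15 16 17 18 19 20 21 22
G :  0  1  2  0  1  2  0  1  2  0  1  2  0  1  2  0  1  2  0  1  2  0  1

1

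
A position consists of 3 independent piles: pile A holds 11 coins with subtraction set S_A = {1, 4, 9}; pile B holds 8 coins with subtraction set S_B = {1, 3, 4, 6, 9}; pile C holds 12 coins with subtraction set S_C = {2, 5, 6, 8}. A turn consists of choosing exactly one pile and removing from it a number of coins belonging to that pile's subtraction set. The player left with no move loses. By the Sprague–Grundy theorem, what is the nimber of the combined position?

Pile A, S = {1, 4, 9}:
n :  0  1  2  3  4  5  6  7  8  9 10 11
G :  0  1  0  1  2  0  1  0  1  2  0  1
G_A(11) = 1.
Pile B, S = {1, 3, 4, 6, 9}:
n : 0 1 2 3 4 5 6 7 8
G : 0 1 0 1 2 3 2 0 1
G_B(8) = 1.
Pile C, S = {2, 5, 6, 8}:
n :  0  1  2  3  4  5  6  7  8  9 10 11 12
G :  0  0  1  1  0  2  1  3  2  2  3  0  2
G_C(12) = 2.
Combined Grundy value = 1 ⊕ 1 ⊕ 2 = 2.

2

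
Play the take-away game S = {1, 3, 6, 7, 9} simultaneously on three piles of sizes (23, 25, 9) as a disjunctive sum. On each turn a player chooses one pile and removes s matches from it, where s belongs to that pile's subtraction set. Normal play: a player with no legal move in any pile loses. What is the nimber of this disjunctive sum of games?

All piles use S = {1, 3, 6, 7, 9}:
n :  0  1  2  3  4  5  6  7  8  9 10 11 12 13 14 15 16 17 18 19 20 21 22 23 24 25
G :  0  1  0  1  0  1  2  3  2  3  2  3  0  1  0  1  0  1  2  3  2  3  2  3  0  1
Pile A: G(23) = 3.
Pile B: G(25) = 1.
Pile C: G(9) = 3.
Combined Grundy value = 3 ⊕ 1 ⊕ 3 = 1.

1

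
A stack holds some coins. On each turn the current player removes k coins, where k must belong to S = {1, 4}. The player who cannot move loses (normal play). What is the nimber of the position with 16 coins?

n :  0  1  2  3  4  5  6  7  8  9 10 11 12 13 14 15 16
G :  0  1  0  1  2  0  1  0  1  2  0  1  0  1  2  0  1

1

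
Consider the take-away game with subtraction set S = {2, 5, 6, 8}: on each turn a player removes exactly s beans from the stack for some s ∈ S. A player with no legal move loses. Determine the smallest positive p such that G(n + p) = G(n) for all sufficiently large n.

14

n :  0  1  2  3  4  5  6  7  8  9 10 11 12 13 14 15 16 17 18 19 20 21 22 23 24 25 26 27 28 29
G :  0  0  1  1  0  2  1  3  2  2  3  0  2  1  0  0  1  1  0  2  1  3  2  2  3  0  2  1  0  0
G(n+14) = G(n) holds for n = 0,…,7 (a full window of length max(S) = 8), so the sequence is purely periodic with period 14.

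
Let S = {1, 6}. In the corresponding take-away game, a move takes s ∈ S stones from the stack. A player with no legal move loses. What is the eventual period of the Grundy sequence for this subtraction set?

7

G(0) = 0
G(1) = mex{0} = 1
G(2) = mex{1} = 0
G(3) = mex{0} = 1
G(4) = mex{1} = 0
G(5) = mex{0} = 1
G(6) = mex{1,0} = 2
G(7) = mex{2,1} = 0
G(8) = mex{0,0} = 1
G(9) = mex{1,1} = 0
G(10) = mex{0,0} = 1
G(11) = mex{1,1} = 0
G(12) = mex{0,2} = 1
G(13) = mex{1,0} = 2
G(14) = mex{2,1} = 0
G(15) = mex{0,0} = 1
G(n+7) = G(n) holds for n = 0,…,5 (a full window of length max(S) = 6), so the sequence is purely periodic with period 7.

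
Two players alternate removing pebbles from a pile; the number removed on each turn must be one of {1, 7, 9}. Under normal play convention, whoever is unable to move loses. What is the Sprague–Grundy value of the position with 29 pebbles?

1

G(0) = 0
G(1) = mex{0} = 1
G(2) = mex{1} = 0
G(3) = mex{0} = 1
G(4) = mex{1} = 0
G(5) = mex{0} = 1
G(6) = mex{1} = 0
G(7) = mex{0,0} = 1
G(8) = mex{1,1} = 0
G(9) = mex{0,0,0} = 1
G(10) = mex{1,1,1} = 0
G(11) = mex{0,0,0} = 1
G(12) = mex{1,1,1} = 0
G(13) = mex{0,0,0} = 1
G(14) = mex{1,1,1} = 0
G(15) = mex{0,0,0} = 1
G(16) = mex{1,1,1} = 0
G(17) = mex{0,0,0} = 1
G(18) = mex{1,1,1} = 0
G(19) = mex{0,0,0} = 1
G(20) = mex{1,1,1} = 0
G(21) = mex{0,0,0} = 1
G(22) = mex{1,1,1} = 0
G(23) = mex{0,0,0} = 1
G(24) = mex{1,1,1} = 0
G(25) = mex{0,0,0} = 1
G(26) = mex{1,1,1} = 0
G(27) = mex{0,0,0} = 1
G(28) = mex{1,1,1} = 0
G(29) = mex{0,0,0} = 1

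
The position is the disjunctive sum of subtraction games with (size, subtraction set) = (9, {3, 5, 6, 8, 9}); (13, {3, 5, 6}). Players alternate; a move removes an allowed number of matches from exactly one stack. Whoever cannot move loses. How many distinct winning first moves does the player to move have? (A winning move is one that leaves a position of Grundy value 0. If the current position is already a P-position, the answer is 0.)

Stack A, S = {3, 5, 6, 8, 9}:
n : 0 1 2 3 4 5 6 7 8 9
G : 0 0 0 1 1 1 2 2 2 3
G_A(9) = 3.
Stack B, S = {3, 5, 6}:
n :  0  1  2  3  4  5  6  7  8  9 10 11 12 13
G :  0  0  0  1  1  1  2  2  2  0  0  0  1  1
G_B(13) = 1.
Combined Grundy value = 3 ⊕ 1 = 2.
A winning move leaves total XOR = 0, i.e. changes one component's Grundy value g to g ⊕ X where X is the current total.
Stack A: need g' = 3⊕2 = 1. Options: 9−3→G=2, 9−5→G=1, 9−6→G=1, 9−8→G=0, 9−9→G=0. Hits: 2.
Stack B: need g' = 1⊕2 = 3. Options: 13−3→G=0, 13−5→G=2, 13−6→G=2. Hits: 0.

2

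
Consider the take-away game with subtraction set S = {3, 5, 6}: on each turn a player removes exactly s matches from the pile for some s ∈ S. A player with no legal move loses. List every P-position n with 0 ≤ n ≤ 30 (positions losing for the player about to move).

G(0) = 0
G(1) = mex{} = 0
G(2) = mex{} = 0
G(3) = mex{0} = 1
G(4) = mex{0} = 1
G(5) = mex{0,0} = 1
G(6) = mex{1,0,0} = 2
G(7) = mex{1,0,0} = 2
G(8) = mex{1,1,0} = 2
G(9) = mex{2,1,1} = 0
G(10) = mex{2,1,1} = 0
G(11) = mex{2,2,1} = 0
G(12) = mex{0,2,2} = 1
G(13) = mex{0,2,2} = 1
G(14) = mex{0,0,2} = 1
G(15) = mex{1,0,0} = 2
G(16) = mex{1,0,0} = 2
G(17) = mex{1,1,0} = 2
G(18) = mex{2,1,1} = 0
G(19) = mex{2,1,1} = 0
G(20) = mex{2,2,1} = 0
G(21) = mex{0,2,2} = 1
G(22) = mex{0,2,2} = 1
G(23) = mex{0,0,2} = 1
G(24) = mex{1,0,0} = 2
G(25) = mex{1,0,0} = 2
G(26) = mex{1,1,0} = 2
G(27) = mex{2,1,1} = 0
G(28) = mex{2,1,1} = 0
G(29) = mex{2,2,1} = 0
G(30) = mex{0,2,2} = 1
P-positions are exactly the n with G(n) = 0.

0, 1, 2, 9, 10, 11, 18, 19, 20, 27, 28, 29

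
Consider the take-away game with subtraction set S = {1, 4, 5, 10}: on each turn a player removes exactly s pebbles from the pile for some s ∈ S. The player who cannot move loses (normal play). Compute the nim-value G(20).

0

G(0) = 0
G(1) = mex{0} = 1
G(2) = mex{1} = 0
G(3) = mex{0} = 1
G(4) = mex{1,0} = 2
G(5) = mex{2,1,0} = 3
G(6) = mex{3,0,1} = 2
G(7) = mex{2,1,0} = 3
G(8) = mex{3,2,1} = 0
G(9) = mex{0,3,2} = 1
G(10) = mex{1,2,3,0} = 4
G(11) = mex{4,3,2,1} = 0
G(12) = mex{0,0,3,0} = 1
G(13) = mex{1,1,0,1} = 2
G(14) = mex{2,4,1,2} = 0
G(15) = mex{0,0,4,3} = 1
G(16) = mex{1,1,0,2} = 3
G(17) = mex{3,2,1,3} = 0
G(18) = mex{0,0,2,0} = 1
G(19) = mex{1,1,0,1} = 2
G(20) = mex{2,3,1,4} = 0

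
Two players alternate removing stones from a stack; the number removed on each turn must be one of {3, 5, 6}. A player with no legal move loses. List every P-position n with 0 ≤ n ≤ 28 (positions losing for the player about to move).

G(0) = 0
G(1) = mex{} = 0
G(2) = mex{} = 0
G(3) = mex{0} = 1
G(4) = mex{0} = 1
G(5) = mex{0,0} = 1
G(6) = mex{1,0,0} = 2
G(7) = mex{1,0,0} = 2
G(8) = mex{1,1,0} = 2
G(9) = mex{2,1,1} = 0
G(10) = mex{2,1,1} = 0
G(11) = mex{2,2,1} = 0
G(12) = mex{0,2,2} = 1
G(13) = mex{0,2,2} = 1
G(14) = mex{0,0,2} = 1
G(15) = mex{1,0,0} = 2
G(16) = mex{1,0,0} = 2
G(17) = mex{1,1,0} = 2
G(18) = mex{2,1,1} = 0
G(19) = mex{2,1,1} = 0
G(20) = mex{2,2,1} = 0
G(21) = mex{0,2,2} = 1
G(22) = mex{0,2,2} = 1
G(23) = mex{0,0,2} = 1
G(24) = mex{1,0,0} = 2
G(25) = mex{1,0,0} = 2
G(26) = mex{1,1,0} = 2
G(27) = mex{2,1,1} = 0
G(28) = mex{2,1,1} = 0
P-positions are exactly the n with G(n) = 0.

0, 1, 2, 9, 10, 11, 18, 19, 20, 27, 28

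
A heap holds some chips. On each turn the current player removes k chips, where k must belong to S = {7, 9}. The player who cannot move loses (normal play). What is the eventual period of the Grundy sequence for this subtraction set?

n :  0  1  2  3  4  5  6  7  8  9 10 11 12 13 14 15 16 17 18 19 20 21 22 23 24 25 26 27 28 29 30 31 32 33
G :  0  0  0  0  0  0  0  1  1  1  1  1  1  1  2  2  0  0  0  0  0  0  0  1  1  1  1  1  1  1  2  2  0  0
G(n+16) = G(n) holds for n = 0,…,8 (a full window of length max(S) = 9), so the sequence is purely periodic with period 16.

16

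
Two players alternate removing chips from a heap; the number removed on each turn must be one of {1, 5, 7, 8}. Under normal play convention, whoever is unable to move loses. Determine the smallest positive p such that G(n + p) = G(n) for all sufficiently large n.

G(0) = 0
G(1) = mex{0} = 1
G(2) = mex{1} = 0
G(3) = mex{0} = 1
G(4) = mex{1} = 0
G(5) = mex{0,0} = 1
G(6) = mex{1,1} = 0
G(7) = mex{0,0,0} = 1
G(8) = mex{1,1,1,0} = 2
G(9) = mex{2,0,0,1} = 3
G(10) = mex{3,1,1,0} = 2
G(11) = mex{2,0,0,1} = 3
G(12) = mex{3,1,1,0} = 2
G(13) = mex{2,2,0,1} = 3
G(14) = mex{3,3,1,0} = 2
G(15) = mex{2,2,2,1} = 0
G(16) = mex{0,3,3,2} = 1
G(17) = mex{1,2,2,3} = 0
G(18) = mex{0,3,3,2} = 1
G(19) = mex{1,2,2,3} = 0
G(20) = mex{0,0,3,2} = 1
G(21) = mex{1,1,2,3} = 0
G(22) = mex{0,0,0,2} = 1
G(23) = mex{1,1,1,0} = 2
G(24) = mex{2,0,0,1} = 3
G(25) = mex{3,1,1,0} = 2
G(26) = mex{2,0,0,1} = 3
G(27) = mex{3,1,1,0} = 2
G(28) = mex{2,2,0,1} = 3
G(29) = mex{3,3,1,0} = 2
G(30) = mex{2,2,2,1} = 0
G(31) = mex{0,3,3,2} = 1
G(n+15) = G(n) holds for n = 0,…,7 (a full window of length max(S) = 8), so the sequence is purely periodic with period 15.

15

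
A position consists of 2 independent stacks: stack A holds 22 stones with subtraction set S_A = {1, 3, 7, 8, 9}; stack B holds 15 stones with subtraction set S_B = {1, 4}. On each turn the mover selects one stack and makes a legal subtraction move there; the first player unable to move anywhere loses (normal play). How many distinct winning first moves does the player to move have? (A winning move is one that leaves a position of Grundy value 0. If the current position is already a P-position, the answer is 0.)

0

Stack A, S = {1, 3, 7, 8, 9}:
G(0) = 0
G(1) = mex{0} = 1
G(2) = mex{1} = 0
G(3) = mex{0,0} = 1
G(4) = mex{1,1} = 0
G(5) = mex{0,0} = 1
G(6) = mex{1,1} = 0
G(7) = mex{0,0,0} = 1
G(8) = mex{1,1,1,0} = 2
G(9) = mex{2,0,0,1,0} = 3
G(10) = mex{3,1,1,0,1} = 2
G(11) = mex{2,2,0,1,0} = 3
G(12) = mex{3,3,1,0,1} = 2
G(13) = mex{2,2,0,1,0} = 3
G(14) = mex{3,3,1,0,1} = 2
G(15) = mex{2,2,2,1,0} = 3
G(16) = mex{3,3,3,2,1} = 0
G(17) = mex{0,2,2,3,2} = 1
G(18) = mex{1,3,3,2,3} = 0
G(19) = mex{0,0,2,3,2} = 1
G(20) = mex{1,1,3,2,3} = 0
G(21) = mex{0,0,2,3,2} = 1
G(22) = mex{1,1,3,2,3} = 0
G_A(22) = 0.
Stack B, S = {1, 4}:
n :  0  1  2  3  4  5  6  7  8  9 10 11 12 13 14 15
G :  0  1  0  1  2  0  1  0  1  2  0  1  0  1  2  0
G_B(15) = 0.
Combined Grundy value = 0 ⊕ 0 = 0.
A winning move leaves total XOR = 0, i.e. changes one component's Grundy value g to g ⊕ X where X is the current total.
Stack A: target g' = 0⊕0 = 0, but every legal move changes the Grundy value (mex property), so 0 moves.
Stack B: target g' = 0⊕0 = 0, but every legal move changes the Grundy value (mex property), so 0 moves.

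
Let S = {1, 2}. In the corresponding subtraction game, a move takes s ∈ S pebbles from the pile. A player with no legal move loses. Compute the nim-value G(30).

n :  0  1  2  3  4  5  6  7  8  9 10 11 12 13 14 15 16 17 18 19 20 21 22 23 24 25 26 27 28 29 30
G :  0  1  2  0  1  2  0  1  2  0  1  2  0  1  2  0  1  2  0  1  2  0  1  2  0  1  2  0  1  2  0

0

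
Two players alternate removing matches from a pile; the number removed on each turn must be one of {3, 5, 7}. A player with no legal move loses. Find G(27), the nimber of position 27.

2

G(0) = 0
G(1) = mex{} = 0
G(2) = mex{} = 0
G(3) = mex{0} = 1
G(4) = mex{0} = 1
G(5) = mex{0,0} = 1
G(6) = mex{1,0} = 2
G(7) = mex{1,0,0} = 2
G(8) = mex{1,1,0} = 2
G(9) = mex{2,1,0} = 3
G(10) = mex{2,1,1} = 0
G(11) = mex{2,2,1} = 0
G(12) = mex{3,2,1} = 0
G(13) = mex{0,2,2} = 1
G(14) = mex{0,3,2} = 1
G(15) = mex{0,0,2} = 1
G(16) = mex{1,0,3} = 2
G(17) = mex{1,0,0} = 2
G(18) = mex{1,1,0} = 2
G(19) = mex{2,1,0} = 3
G(20) = mex{2,1,1} = 0
G(21) = mex{2,2,1} = 0
G(22) = mex{3,2,1} = 0
G(23) = mex{0,2,2} = 1
G(24) = mex{0,3,2} = 1
G(25) = mex{0,0,2} = 1
G(26) = mex{1,0,3} = 2
G(27) = mex{1,0,0} = 2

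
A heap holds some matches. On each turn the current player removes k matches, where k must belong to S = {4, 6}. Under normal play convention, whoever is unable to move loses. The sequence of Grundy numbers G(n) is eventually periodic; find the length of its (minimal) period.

G(0) = 0
G(1) = mex{} = 0
G(2) = mex{} = 0
G(3) = mex{} = 0
G(4) = mex{0} = 1
G(5) = mex{0} = 1
G(6) = mex{0,0} = 1
G(7) = mex{0,0} = 1
G(8) = mex{1,0} = 2
G(9) = mex{1,0} = 2
G(10) = mex{1,1} = 0
G(11) = mex{1,1} = 0
G(12) = mex{2,1} = 0
G(13) = mex{2,1} = 0
G(14) = mex{0,2} = 1
G(15) = mex{0,2} = 1
G(16) = mex{0,0} = 1
G(17) = mex{0,0} = 1
G(18) = mex{1,0} = 2
G(19) = mex{1,0} = 2
G(20) = mex{1,1} = 0
G(21) = mex{1,1} = 0
G(n+10) = G(n) holds for n = 0,…,5 (a full window of length max(S) = 6), so the sequence is purely periodic with period 10.

10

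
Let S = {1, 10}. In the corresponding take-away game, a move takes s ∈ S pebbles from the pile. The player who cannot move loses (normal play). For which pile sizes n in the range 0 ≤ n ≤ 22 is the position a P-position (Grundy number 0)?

n :  0  1  2  3  4  5  6  7  8  9 10 11 12 13 14 15 16 17 18 19 20 21 22
G :  0  1  0  1  0  1  0  1  0  1  2  0  1  0  1  0  1  0  1  0  1  2  0
P-positions are exactly the n with G(n) = 0.

0, 2, 4, 6, 8, 11, 13, 15, 17, 19, 22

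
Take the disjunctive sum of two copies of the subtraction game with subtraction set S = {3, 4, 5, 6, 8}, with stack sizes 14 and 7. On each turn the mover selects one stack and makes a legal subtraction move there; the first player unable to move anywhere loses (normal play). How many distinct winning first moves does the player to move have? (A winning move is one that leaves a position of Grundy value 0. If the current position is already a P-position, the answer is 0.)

All stacks use S = {3, 4, 5, 6, 8}:
G(0) = 0
G(1) = mex{} = 0
G(2) = mex{} = 0
G(3) = mex{0} = 1
G(4) = mex{0,0} = 1
G(5) = mex{0,0,0} = 1
G(6) = mex{1,0,0,0} = 2
G(7) = mex{1,1,0,0} = 2
G(8) = mex{1,1,1,0,0} = 2
G(9) = mex{2,1,1,1,0} = 3
G(10) = mex{2,2,1,1,0} = 3
G(11) = mex{2,2,2,1,1} = 0
G(12) = mex{3,2,2,2,1} = 0
G(13) = mex{3,3,2,2,1} = 0
G(14) = mex{0,3,3,2,2} = 1
Stack A: G(14) = 1.
Stack B: G(7) = 2.
Combined Grundy value = 1 ⊕ 2 = 3.
A winning move leaves total XOR = 0, i.e. changes one component's Grundy value g to g ⊕ X where X is the current total.
Stack A: need g' = 1⊕3 = 2. Options: 14−3→G=0, 14−4→G=3, 14−5→G=3, 14−6→G=2, 14−8→G=2. Hits: 2.
Stack B: need g' = 2⊕3 = 1. Options: 7−3→G=1, 7−4→G=1, 7−5→G=0, 7−6→G=0. Hits: 2.

4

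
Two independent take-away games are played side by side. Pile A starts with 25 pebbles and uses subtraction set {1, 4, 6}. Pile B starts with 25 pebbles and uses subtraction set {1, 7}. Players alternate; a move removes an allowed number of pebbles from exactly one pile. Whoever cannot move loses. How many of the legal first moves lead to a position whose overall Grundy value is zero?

3

Pile A, S = {1, 4, 6}:
n :  0  1  2  3  4  5  6  7  8  9 10 11 12 13 14 15 16 17 18 19 20 21 22 23 24 25
G :  0  1  0  1  2  0  1  0  1  2  0  1  0  1  2  0  1  0  1  2  0  1  0  1  2  0
G_A(25) = 0.
Pile B, S = {1, 7}:
G(0) = 0
G(1) = mex{0} = 1
G(2) = mex{1} = 0
G(3) = mex{0} = 1
G(4) = mex{1} = 0
G(5) = mex{0} = 1
G(6) = mex{1} = 0
G(7) = mex{0,0} = 1
G(8) = mex{1,1} = 0
G(9) = mex{0,0} = 1
G(10) = mex{1,1} = 0
G(11) = mex{0,0} = 1
G(12) = mex{1,1} = 0
G(13) = mex{0,0} = 1
G(14) = mex{1,1} = 0
G(15) = mex{0,0} = 1
G(16) = mex{1,1} = 0
G(17) = mex{0,0} = 1
G(18) = mex{1,1} = 0
G(19) = mex{0,0} = 1
G(20) = mex{1,1} = 0
G(21) = mex{0,0} = 1
G(22) = mex{1,1} = 0
G(23) = mex{0,0} = 1
G(24) = mex{1,1} = 0
G(25) = mex{0,0} = 1
G_B(25) = 1.
Combined Grundy value = 0 ⊕ 1 = 1.
A winning move leaves total XOR = 0, i.e. changes one component's Grundy value g to g ⊕ X where X is the current total.
Pile A: need g' = 0⊕1 = 1. Options: 25−1→G=2, 25−4→G=1, 25−6→G=2. Hits: 1.
Pile B: need g' = 1⊕1 = 0. Options: 25−1→G=0, 25−7→G=0. Hits: 2.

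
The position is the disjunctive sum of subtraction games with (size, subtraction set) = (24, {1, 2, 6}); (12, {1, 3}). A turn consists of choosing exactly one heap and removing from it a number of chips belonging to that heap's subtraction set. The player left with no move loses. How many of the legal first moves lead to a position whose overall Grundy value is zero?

0

Heap A, S = {1, 2, 6}:
G(0) = 0
G(1) = mex{0} = 1
G(2) = mex{1,0} = 2
G(3) = mex{2,1} = 0
G(4) = mex{0,2} = 1
G(5) = mex{1,0} = 2
G(6) = mex{2,1,0} = 3
G(7) = mex{3,2,1} = 0
G(8) = mex{0,3,2} = 1
G(9) = mex{1,0,0} = 2
G(10) = mex{2,1,1} = 0
G(11) = mex{0,2,2} = 1
G(12) = mex{1,0,3} = 2
G(13) = mex{2,1,0} = 3
G(14) = mex{3,2,1} = 0
G(15) = mex{0,3,2} = 1
G(16) = mex{1,0,0} = 2
G(17) = mex{2,1,1} = 0
G(18) = mex{0,2,2} = 1
G(19) = mex{1,0,3} = 2
G(20) = mex{2,1,0} = 3
G(21) = mex{3,2,1} = 0
G(22) = mex{0,3,2} = 1
G(23) = mex{1,0,0} = 2
G(24) = mex{2,1,1} = 0
G_A(24) = 0.
Heap B, S = {1, 3}:
n :  0  1  2  3  4  5  6  7  8  9 10 11 12
G :  0  1  0  1  0  1  0  1  0  1  0  1  0
G_B(12) = 0.
Combined Grundy value = 0 ⊕ 0 = 0.
A winning move leaves total XOR = 0, i.e. changes one component's Grundy value g to g ⊕ X where X is the current total.
Heap A: target g' = 0⊕0 = 0, but every legal move changes the Grundy value (mex property), so 0 moves.
Heap B: target g' = 0⊕0 = 0, but every legal move changes the Grundy value (mex property), so 0 moves.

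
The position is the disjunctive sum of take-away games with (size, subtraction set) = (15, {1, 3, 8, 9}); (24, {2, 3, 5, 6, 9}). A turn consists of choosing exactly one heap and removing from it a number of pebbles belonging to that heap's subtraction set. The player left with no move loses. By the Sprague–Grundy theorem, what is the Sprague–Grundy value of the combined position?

3

Heap A, S = {1, 3, 8, 9}:
G(0) = 0
G(1) = mex{0} = 1
G(2) = mex{1} = 0
G(3) = mex{0,0} = 1
G(4) = mex{1,1} = 0
G(5) = mex{0,0} = 1
G(6) = mex{1,1} = 0
G(7) = mex{0,0} = 1
G(8) = mex{1,1,0} = 2
G(9) = mex{2,0,1,0} = 3
G(10) = mex{3,1,0,1} = 2
G(11) = mex{2,2,1,0} = 3
G(12) = mex{3,3,0,1} = 2
G(13) = mex{2,2,1,0} = 3
G(14) = mex{3,3,0,1} = 2
G(15) = mex{2,2,1,0} = 3
G_A(15) = 3.
Heap B, S = {2, 3, 5, 6, 9}:
G(0) = 0
G(1) = mex{} = 0
G(2) = mex{0} = 1
G(3) = mex{0,0} = 1
G(4) = mex{1,0} = 2
G(5) = mex{1,1,0} = 2
G(6) = mex{2,1,0,0} = 3
G(7) = mex{2,2,1,0} = 3
G(8) = mex{3,2,1,1} = 0
G(9) = mex{3,3,2,1,0} = 4
G(10) = mex{0,3,2,2,0} = 1
G(11) = mex{4,0,3,2,1} = 5
G(12) = mex{1,4,3,3,1} = 0
G(13) = mex{5,1,0,3,2} = 4
G(14) = mex{0,5,4,0,2} = 1
G(15) = mex{4,0,1,4,3} = 2
G(16) = mex{1,4,5,1,3} = 0
G(17) = mex{2,1,0,5,0} = 3
G(18) = mex{0,2,4,0,4} = 1
G(19) = mex{3,0,1,4,1} = 2
G(20) = mex{1,3,2,1,5} = 0
G(21) = mex{2,1,0,2,0} = 3
G(22) = mex{0,2,3,0,4} = 1
G(23) = mex{3,0,1,3,1} = 2
G(24) = mex{1,3,2,1,2} = 0
G_B(24) = 0.
Combined Grundy value = 3 ⊕ 0 = 3.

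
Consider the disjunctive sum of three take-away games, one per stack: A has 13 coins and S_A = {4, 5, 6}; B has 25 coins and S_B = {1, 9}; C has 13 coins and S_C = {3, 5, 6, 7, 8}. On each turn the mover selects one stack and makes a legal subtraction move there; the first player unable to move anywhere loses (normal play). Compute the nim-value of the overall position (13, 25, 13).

Stack A, S = {4, 5, 6}:
n :  0  1  2  3  4  5  6  7  8  9 10 11 12 13
G :  0  0  0  0  1  1  1  1  2  2  0  0  0  0
G_A(13) = 0.
Stack B, S = {1, 9}:
n :  0  1  2  3  4  5  6  7  8  9 10 11 12 13 14 15 16 17 18 19 20 21 22 23 24 25
G :  0  1  0  1  0  1  0  1  0  1  0  1  0  1  0  1  0  1  0  1  0  1  0  1  0  1
G_B(25) = 1.
Stack C, S = {3, 5, 6, 7, 8}:
G(0) = 0
G(1) = mex{} = 0
G(2) = mex{} = 0
G(3) = mex{0} = 1
G(4) = mex{0} = 1
G(5) = mex{0,0} = 1
G(6) = mex{1,0,0} = 2
G(7) = mex{1,0,0,0} = 2
G(8) = mex{1,1,0,0,0} = 2
G(9) = mex{2,1,1,0,0} = 3
G(10) = mex{2,1,1,1,0} = 3
G(11) = mex{2,2,1,1,1} = 0
G(12) = mex{3,2,2,1,1} = 0
G(13) = mex{3,2,2,2,1} = 0
G_C(13) = 0.
Combined Grundy value = 0 ⊕ 1 ⊕ 0 = 1.

1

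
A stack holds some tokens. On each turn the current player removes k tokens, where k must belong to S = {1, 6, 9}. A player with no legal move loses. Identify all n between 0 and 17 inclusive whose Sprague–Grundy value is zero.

0, 2, 4, 7, 12, 14, 17

G(0) = 0
G(1) = mex{0} = 1
G(2) = mex{1} = 0
G(3) = mex{0} = 1
G(4) = mex{1} = 0
G(5) = mex{0} = 1
G(6) = mex{1,0} = 2
G(7) = mex{2,1} = 0
G(8) = mex{0,0} = 1
G(9) = mex{1,1,0} = 2
G(10) = mex{2,0,1} = 3
G(11) = mex{3,1,0} = 2
G(12) = mex{2,2,1} = 0
G(13) = mex{0,0,0} = 1
G(14) = mex{1,1,1} = 0
G(15) = mex{0,2,2} = 1
G(16) = mex{1,3,0} = 2
G(17) = mex{2,2,1} = 0
P-positions are exactly the n with G(n) = 0.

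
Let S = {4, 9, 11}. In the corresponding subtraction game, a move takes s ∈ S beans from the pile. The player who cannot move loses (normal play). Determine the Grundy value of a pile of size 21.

n :  0  1  2  3  4  5  6  7  8  9 10 11 12 13 14 15 16 17 18 19 20 21
G :  0  0  0  0  1  1  1  1  0  2  2  2  1  3  3  0  0  2  0  1  1  0

0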